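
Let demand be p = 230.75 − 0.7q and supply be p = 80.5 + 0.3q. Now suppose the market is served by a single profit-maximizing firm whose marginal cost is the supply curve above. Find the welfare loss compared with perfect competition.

1913.80

Competitive equilibrium: 230.75 − 0.7q = 80.5 + 0.3q → q* = 150.25, p* = 125.575.
Marginal revenue: MR = 230.75 − 1.4q. Set MR = MC: 230.75 − 1.4q = 80.5 + 0.3q → q_m = 88.3824.
Price p_m = 230.75 − 0.7·88.3824 = 168.8823; MC(q_m) = 80.5 + 0.3·88.3824 = 107.0147.
Competitive q* = 150.25, so Δq = 61.8676; wedge = 168.8823 − 107.0147 = 61.8676.
Deadweight loss = ½ × 61.8676 × 61.8676 = 1913.80.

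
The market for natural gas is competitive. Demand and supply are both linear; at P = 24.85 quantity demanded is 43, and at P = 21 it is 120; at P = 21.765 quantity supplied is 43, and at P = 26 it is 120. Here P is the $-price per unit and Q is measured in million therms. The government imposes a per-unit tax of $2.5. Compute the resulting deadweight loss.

$29.76 million

Demand slope = (21 − 24.85)/(120 − 43) = −0.05, so P = 27 − 0.05Q.
Supply slope = (26 − 21.765)/(120 − 43) = 0.055, so P = 19.4 + 0.055Q.
Competitive equilibrium: 27 − 0.05Q = 19.4 + 0.055Q → Q* = 72.381, P* = 23.381.
With the tax, the buyer price exceeds the seller price by 2.5: (27 − 0.05Q) − (19.4 + 0.055Q) = 2.5 → Q' = 48.5714.
ΔQ = 72.381 − 48.5714 = 23.8096; the wedge equals the tax, 2.5.
The triangle = ½ × 23.8096 × 2.5 = $29.76 million.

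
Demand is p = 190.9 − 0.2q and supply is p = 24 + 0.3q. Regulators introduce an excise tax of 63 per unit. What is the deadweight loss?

3969

Competitive equilibrium: 190.9 − 0.2q = 24 + 0.3q → q* = 333.8, p* = 124.14.
With the tax, the buyer price exceeds the seller price by 63: (190.9 − 0.2q) − (24 + 0.3q) = 63 → q' = 207.8.
Δq = 333.8 − 207.8 = 126; the wedge equals the tax, 63.
Deadweight loss = ½ × 126 × 63 = 3969.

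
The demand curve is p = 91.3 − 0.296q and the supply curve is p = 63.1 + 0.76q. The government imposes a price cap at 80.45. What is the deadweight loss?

7.93

Competitive equilibrium: 91.3 − 0.296q = 63.1 + 0.76q → q* = 26.7045, p* = 83.3955.
At the ceiling p = 80.45, quantity supplied = (80.45 − 63.1)/0.76 = 22.8289.
Willingness to pay at q' = 22.8289: 91.3 − 0.296·22.8289 = 84.5426.
Δq = 26.7045 − 22.8289 = 3.8756; wedge = 84.5426 − 80.45 = 4.0926.
Deadweight loss = ½ × 3.8756 × 4.0926 = 7.93.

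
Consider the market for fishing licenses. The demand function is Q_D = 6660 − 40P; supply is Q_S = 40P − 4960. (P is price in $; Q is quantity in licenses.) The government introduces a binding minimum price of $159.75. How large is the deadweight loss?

$8410

In inverse form: demand P = 166.5 − 0.025Q, supply P = 124 + 0.025Q.
Competitive equilibrium: 166.5 − 0.025Q = 124 + 0.025Q → Q* = 850, P* = 145.25.
At the floor P = 159.75, quantity demanded = (166.5 − 159.75)/0.025 = 270.
Sellers' marginal cost at Q' = 270: 124 + 0.025·270 = 130.75.
ΔQ = 850 − 270 = 580; wedge = 159.75 − 130.75 = 29.
Deadweight loss = ½ × 580 × 29 = $8410.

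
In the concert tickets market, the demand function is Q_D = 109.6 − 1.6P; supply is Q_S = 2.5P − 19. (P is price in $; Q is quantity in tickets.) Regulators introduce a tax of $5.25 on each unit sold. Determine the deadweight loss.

In inverse form: demand P = 68.5 − 0.625Q, supply P = 7.6 + 0.4Q.
Competitive equilibrium: 68.5 − 0.625Q = 7.6 + 0.4Q → Q* = 59.41463, P* = 31.36585.
With the tax, the buyer price exceeds the seller price by 5.25: (68.5 − 0.625Q) − (7.6 + 0.4Q) = 5.25 → Q' = 54.29268.
ΔQ = 59.41463 − 54.29268 = 5.12195; the wedge equals the tax, 5.25.
Welfare loss = ½ × 5.12195 × 5.25 = $13.45.

$13.45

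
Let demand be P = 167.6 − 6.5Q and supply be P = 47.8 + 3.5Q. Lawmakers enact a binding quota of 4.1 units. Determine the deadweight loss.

310.472

Competitive equilibrium: 167.6 − 6.5Q = 47.8 + 3.5Q → Q* = 11.98, P* = 89.73.
At Q = 4.1: demand price = 167.6 − 6.5·4.1 = 140.95; supply price = 47.8 + 3.5·4.1 = 62.15.
ΔQ = 11.98 − 4.1 = 7.88; wedge = 140.95 − 62.15 = 78.8.
DWL = ½ × 7.88 × 78.8 = 310.472.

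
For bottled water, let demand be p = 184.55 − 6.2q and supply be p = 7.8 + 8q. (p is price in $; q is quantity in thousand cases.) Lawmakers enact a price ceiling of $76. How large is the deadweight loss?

$109.22 thousand

Competitive equilibrium: 184.55 − 6.2q = 7.8 + 8q → q* = 12.4472, p* = 107.3775.
At the ceiling p = 76, quantity supplied = (76 − 7.8)/8 = 8.525.
Willingness to pay at q' = 8.525: 184.55 − 6.2·8.525 = 131.695.
Δq = 12.4472 − 8.525 = 3.9222; wedge = 131.695 − 76 = 55.695.
Deadweight loss = ½ × 3.9222 × 55.695 = $109.22 thousand.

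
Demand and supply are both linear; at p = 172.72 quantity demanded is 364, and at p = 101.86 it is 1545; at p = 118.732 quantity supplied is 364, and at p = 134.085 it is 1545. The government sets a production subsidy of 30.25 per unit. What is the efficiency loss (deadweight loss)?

Demand slope = (101.86 − 172.72)/(1545 − 364) = −0.06, so p = 194.56 − 0.06q.
Supply slope = (134.085 − 118.732)/(1545 − 364) = 0.013, so p = 114 + 0.013q.
Competitive equilibrium: 194.56 − 0.06q = 114 + 0.013q → q* = 1103.5616, p* = 128.3463.
The subsidy lowers effective supply by 30.25: p = 83.75 + 0.013q.
New quantity: 194.56 − 0.06q = 83.75 + 0.013q → q' = 1517.9452.
Overproduction Δq = 1517.9452 − 1103.5616 = 414.3836; wedge = subsidy = 30.25.
The triangle = ½ × 414.3836 × 30.25 = 6267.55.

6267.55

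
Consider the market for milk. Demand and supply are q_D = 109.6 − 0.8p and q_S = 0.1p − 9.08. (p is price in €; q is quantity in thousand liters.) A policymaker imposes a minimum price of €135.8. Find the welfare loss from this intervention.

In inverse form: demand p = 137 − 1.25q, supply p = 90.8 + 10q.
Competitive equilibrium: 137 − 1.25q = 90.8 + 10q → q* = 4.10667, p* = 131.86667.
At the floor p = 135.8, quantity demanded = (137 − 135.8)/1.25 = 0.96.
Sellers' marginal cost at q' = 0.96: 90.8 + 10·0.96 = 100.4.
Δq = 4.10667 − 0.96 = 3.14667; wedge = 135.8 − 100.4 = 35.4.
The triangle = ½ × 3.14667 × 35.4 = €55.696 thousand.

€55.696 thousand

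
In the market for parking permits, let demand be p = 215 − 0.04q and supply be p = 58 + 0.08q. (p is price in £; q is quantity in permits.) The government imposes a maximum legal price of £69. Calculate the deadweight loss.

£82251.04

Competitive equilibrium: 215 − 0.04q = 58 + 0.08q → q* = 1308.3333, p* = 162.6667.
At the ceiling p = 69, quantity supplied = (69 − 58)/0.08 = 137.5.
Willingness to pay at q' = 137.5: 215 − 0.04·137.5 = 209.5.
Δq = 1308.3333 − 137.5 = 1170.8333; wedge = 209.5 − 69 = 140.5.
The triangle = ½ × 1170.8333 × 140.5 = £82251.04.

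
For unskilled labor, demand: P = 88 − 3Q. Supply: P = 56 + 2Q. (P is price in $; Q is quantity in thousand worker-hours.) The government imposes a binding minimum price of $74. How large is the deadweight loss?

$7.51 thousand

Competitive equilibrium: 88 − 3Q = 56 + 2Q → Q* = 6.4, P* = 68.8.
At the floor P = 74, quantity demanded = (88 − 74)/3 = 4.6667.
Sellers' marginal cost at Q' = 4.6667: 56 + 2·4.6667 = 65.3334.
ΔQ = 6.4 − 4.6667 = 1.7333; wedge = 74 − 65.3334 = 8.6666.
Deadweight loss = ½ × 1.7333 × 8.6666 = $7.51 thousand.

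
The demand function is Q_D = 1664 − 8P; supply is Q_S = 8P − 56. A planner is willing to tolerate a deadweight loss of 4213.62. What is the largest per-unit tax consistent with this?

In inverse form: demand P = 208 − 0.125Q, supply P = 7 + 0.125Q.
Competitive equilibrium: 208 − 0.125Q = 7 + 0.125Q → Q* = 804, P* = 107.5.
A tax t gives ΔQ = t/0.25 and wedge t, so DWL = t²/0.5.
t²/0.5 = 4213.62 → t² = 2106.81 → t = 45.9.

45.9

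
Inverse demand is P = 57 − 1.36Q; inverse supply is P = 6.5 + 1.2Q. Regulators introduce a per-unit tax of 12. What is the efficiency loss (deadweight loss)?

28.125

Competitive equilibrium: 57 − 1.36Q = 6.5 + 1.2Q → Q* = 19.7266, P* = 30.1719.
With the tax, the buyer price exceeds the seller price by 12: (57 − 1.36Q) − (6.5 + 1.2Q) = 12 → Q' = 15.0391.
ΔQ = 19.7266 − 15.0391 = 4.6875; the wedge equals the tax, 12.
Welfare loss = ½ × 4.6875 × 12 = 28.125.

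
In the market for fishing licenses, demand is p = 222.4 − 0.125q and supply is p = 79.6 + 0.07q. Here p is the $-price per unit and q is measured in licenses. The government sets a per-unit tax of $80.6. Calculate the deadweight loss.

Competitive equilibrium: 222.4 − 0.125q = 79.6 + 0.07q → q* = 732.3077, p* = 130.8615.
With the tax, the buyer price exceeds the seller price by 80.6: (222.4 − 0.125q) − (79.6 + 0.07q) = 80.6 → q' = 318.9744.
Δq = 732.3077 − 318.9744 = 413.3333; the wedge equals the tax, 80.6.
DWL = ½ × 413.3333 × 80.6 = $16657.33.

$16657.33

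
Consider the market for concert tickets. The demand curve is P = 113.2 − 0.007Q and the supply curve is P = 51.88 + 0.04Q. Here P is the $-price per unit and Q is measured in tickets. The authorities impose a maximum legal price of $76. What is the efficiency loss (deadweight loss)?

Competitive equilibrium: 113.2 − 0.007Q = 51.88 + 0.04Q → Q* = 1304.6809, P* = 104.0672.
At the ceiling P = 76, quantity supplied = (76 − 51.88)/0.04 = 603.
Willingness to pay at Q' = 603: 113.2 − 0.007·603 = 108.979.
ΔQ = 1304.6809 − 603 = 701.6809; wedge = 108.979 − 76 = 32.979.
DWL = ½ × 701.6809 × 32.979 = $11570.37.

$11570.37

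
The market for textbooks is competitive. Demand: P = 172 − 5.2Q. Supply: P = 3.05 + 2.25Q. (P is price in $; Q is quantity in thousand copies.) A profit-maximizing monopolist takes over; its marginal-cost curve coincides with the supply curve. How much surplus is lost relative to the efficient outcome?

$323.71 thousand

Competitive equilibrium: 172 − 5.2Q = 3.05 + 2.25Q → Q* = 22.6779, P* = 54.0752.
Marginal revenue: MR = 172 − 10.4Q. Set MR = MC: 172 − 10.4Q = 3.05 + 2.25Q → Q_m = 13.3557.
Price P_m = 172 − 5.2·13.3557 = 102.5504; MC(Q_m) = 3.05 + 2.25·13.3557 = 33.1003.
Competitive Q* = 22.6779, so ΔQ = 9.3222; wedge = 102.5504 − 33.1003 = 69.4501.
Welfare loss = ½ × 9.3222 × 69.4501 = $323.71 thousand.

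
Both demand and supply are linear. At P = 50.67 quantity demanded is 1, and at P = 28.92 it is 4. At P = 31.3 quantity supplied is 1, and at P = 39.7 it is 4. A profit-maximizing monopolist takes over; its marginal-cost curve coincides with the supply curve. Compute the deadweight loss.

Demand slope = (28.92 − 50.67)/(4 − 1) = −7.25, so P = 57.92 − 7.25Q.
Supply slope = (39.7 − 31.3)/(4 − 1) = 2.8, so P = 28.5 + 2.8Q.
Competitive equilibrium: 57.92 − 7.25Q = 28.5 + 2.8Q → Q* = 2.9274, P* = 36.6966.
Marginal revenue: MR = 57.92 − 14.5Q. Set MR = MC: 57.92 − 14.5Q = 28.5 + 2.8Q → Q_m = 1.7006.
Price P_m = 57.92 − 7.25·1.7006 = 45.5907; MC(Q_m) = 28.5 + 2.8·1.7006 = 33.2617.
Competitive Q* = 2.9274, so ΔQ = 1.2268; wedge = 45.5907 − 33.2617 = 12.329.
Welfare loss = ½ × 1.2268 × 12.329 = 7.56.

7.56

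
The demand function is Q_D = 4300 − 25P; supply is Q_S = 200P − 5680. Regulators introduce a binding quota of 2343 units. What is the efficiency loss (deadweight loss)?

In inverse form: demand P = 172 − 0.04Q, supply P = 28.4 + 0.005Q.
Competitive equilibrium: 172 − 0.04Q = 28.4 + 0.005Q → Q* = 3191.1111, P* = 44.3556.
At Q = 2343: demand price = 172 − 0.04·2343 = 78.28; supply price = 28.4 + 0.005·2343 = 40.115.
ΔQ = 3191.1111 − 2343 = 848.1111; wedge = 78.28 − 40.115 = 38.165.
Deadweight loss = ½ × 848.1111 × 38.165 = 16184.08.

16184.08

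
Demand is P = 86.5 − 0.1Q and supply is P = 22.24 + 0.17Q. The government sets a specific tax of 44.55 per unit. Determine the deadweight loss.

Competitive equilibrium: 86.5 − 0.1Q = 22.24 + 0.17Q → Q* = 238, P* = 62.7.
With the tax, the buyer price exceeds the seller price by 44.55: (86.5 − 0.1Q) − (22.24 + 0.17Q) = 44.55 → Q' = 73.
ΔQ = 238 − 73 = 165; the wedge equals the tax, 44.55.
DWL = ½ × 165 × 44.55 = 3675.375.

3675.375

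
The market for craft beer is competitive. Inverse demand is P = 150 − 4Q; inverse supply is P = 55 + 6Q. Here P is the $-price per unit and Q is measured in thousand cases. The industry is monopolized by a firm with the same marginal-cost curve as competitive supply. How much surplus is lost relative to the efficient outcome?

Competitive equilibrium: 150 − 4Q = 55 + 6Q → Q* = 9.5, P* = 112.
Marginal revenue: MR = 150 − 8Q. Set MR = MC: 150 − 8Q = 55 + 6Q → Q_m = 6.7857.
Price P_m = 150 − 4·6.7857 = 122.8572; MC(Q_m) = 55 + 6·6.7857 = 95.7142.
Competitive Q* = 9.5, so ΔQ = 2.7143; wedge = 122.8572 − 95.7142 = 27.143.
Welfare loss = ½ × 2.7143 × 27.143 = $36.84 thousand.

$36.84 thousand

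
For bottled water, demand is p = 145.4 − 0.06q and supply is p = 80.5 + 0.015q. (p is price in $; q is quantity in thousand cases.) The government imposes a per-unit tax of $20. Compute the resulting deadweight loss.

$2666.67 thousand

Competitive equilibrium: 145.4 − 0.06q = 80.5 + 0.015q → q* = 865.3333, p* = 93.48.
With the tax, the buyer price exceeds the seller price by 20: (145.4 − 0.06q) − (80.5 + 0.015q) = 20 → q' = 598.6667.
Δq = 865.3333 − 598.6667 = 266.6666; the wedge equals the tax, 20.
DWL = ½ × 266.6666 × 20 = $2666.67 thousand.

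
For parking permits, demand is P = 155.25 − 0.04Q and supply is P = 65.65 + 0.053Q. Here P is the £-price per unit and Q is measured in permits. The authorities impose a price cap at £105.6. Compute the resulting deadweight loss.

Competitive equilibrium: 155.25 − 0.04Q = 65.65 + 0.053Q → Q* = 963.4409, P* = 116.7124.
At the ceiling P = 105.6, quantity supplied = (105.6 − 65.65)/0.053 = 753.7736.
Willingness to pay at Q' = 753.7736: 155.25 − 0.04·753.7736 = 125.0991.
ΔQ = 963.4409 − 753.7736 = 209.6673; wedge = 125.0991 − 105.6 = 19.4991.
Deadweight loss = ½ × 209.6673 × 19.4991 = £2044.16.

£2044.16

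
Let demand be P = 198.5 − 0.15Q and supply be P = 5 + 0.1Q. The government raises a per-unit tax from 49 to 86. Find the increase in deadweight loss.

9990

Competitive equilibrium: 198.5 − 0.15Q = 5 + 0.1Q → Q* = 774, P* = 82.4.
For a per-unit tax t: ΔQ = t/0.25, so DWL = ½·t·(t/0.25) = t²/0.5.
At t = 49: DWL = 4802. At t = 86: DWL = 14792.
Increase = 14792 − 4802 = 9990.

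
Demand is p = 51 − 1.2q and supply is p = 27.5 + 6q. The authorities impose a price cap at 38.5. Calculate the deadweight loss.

7.37

Competitive equilibrium: 51 − 1.2q = 27.5 + 6q → q* = 3.2639, p* = 47.0833.
At the ceiling p = 38.5, quantity supplied = (38.5 − 27.5)/6 = 1.8333.
Willingness to pay at q' = 1.8333: 51 − 1.2·1.8333 = 48.8.
Δq = 3.2639 − 1.8333 = 1.4306; wedge = 48.8 − 38.5 = 10.3.
Welfare loss = ½ × 1.4306 × 10.3 = 7.37.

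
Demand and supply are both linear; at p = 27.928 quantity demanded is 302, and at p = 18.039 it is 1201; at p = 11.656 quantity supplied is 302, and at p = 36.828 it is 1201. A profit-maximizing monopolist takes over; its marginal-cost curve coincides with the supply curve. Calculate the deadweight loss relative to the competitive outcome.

488.22

Demand slope = (18.039 − 27.928)/(1201 − 302) = −0.011, so p = 31.25 − 0.011q.
Supply slope = (36.828 − 11.656)/(1201 − 302) = 0.028, so p = 3.2 + 0.028q.
Competitive equilibrium: 31.25 − 0.011q = 3.2 + 0.028q → q* = 719.2308, p* = 23.3385.
Marginal revenue: MR = 31.25 − 0.022q. Set MR = MC: 31.25 − 0.022q = 3.2 + 0.028q → q_m = 561.
Price p_m = 31.25 − 0.011·561 = 25.079; MC(q_m) = 3.2 + 0.028·561 = 18.908.
Competitive q* = 719.2308, so Δq = 158.2308; wedge = 25.079 − 18.908 = 6.171.
The triangle = ½ × 158.2308 × 6.171 = 488.22.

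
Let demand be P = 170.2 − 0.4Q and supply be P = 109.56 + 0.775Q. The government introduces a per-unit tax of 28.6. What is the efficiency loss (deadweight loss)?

348.07

Competitive equilibrium: 170.2 − 0.4Q = 109.56 + 0.775Q → Q* = 51.6085, P* = 149.5566.
With the tax, the buyer price exceeds the seller price by 28.6: (170.2 − 0.4Q) − (109.56 + 0.775Q) = 28.6 → Q' = 27.2681.
ΔQ = 51.6085 − 27.2681 = 24.3404; the wedge equals the tax, 28.6.
DWL = ½ × 24.3404 × 28.6 = 348.07.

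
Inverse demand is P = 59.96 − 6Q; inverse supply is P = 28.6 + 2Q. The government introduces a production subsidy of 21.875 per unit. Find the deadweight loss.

Competitive equilibrium: 59.96 − 6Q = 28.6 + 2Q → Q* = 3.92, P* = 36.44.
The subsidy lowers effective supply by 21.875: P = 6.725 + 2Q.
New quantity: 59.96 − 6Q = 6.725 + 2Q → Q' = 6.6544.
Overproduction ΔQ = 6.6544 − 3.92 = 2.7344; wedge = subsidy = 21.875.
The triangle = ½ × 2.7344 × 21.875 = 29.91.

29.91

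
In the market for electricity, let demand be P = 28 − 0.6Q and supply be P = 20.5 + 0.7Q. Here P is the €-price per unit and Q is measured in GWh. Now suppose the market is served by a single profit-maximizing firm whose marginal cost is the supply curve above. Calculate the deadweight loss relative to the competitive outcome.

€2.16

Competitive equilibrium: 28 − 0.6Q = 20.5 + 0.7Q → Q* = 5.7692, P* = 24.5385.
Marginal revenue: MR = 28 − 1.2Q. Set MR = MC: 28 − 1.2Q = 20.5 + 0.7Q → Q_m = 3.9474.
Price P_m = 28 − 0.6·3.9474 = 25.6316; MC(Q_m) = 20.5 + 0.7·3.9474 = 23.2632.
Competitive Q* = 5.7692, so ΔQ = 1.8218; wedge = 25.6316 − 23.2632 = 2.3684.
Deadweight loss = ½ × 1.8218 × 2.3684 = €2.16.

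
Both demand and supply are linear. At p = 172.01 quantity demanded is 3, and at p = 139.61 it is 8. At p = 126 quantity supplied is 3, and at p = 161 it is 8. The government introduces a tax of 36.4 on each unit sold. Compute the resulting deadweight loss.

Demand slope = (139.61 − 172.01)/(8 − 3) = −6.48, so p = 191.45 − 6.48q.
Supply slope = (161 − 126)/(8 − 3) = 7, so p = 105 + 7q.
Competitive equilibrium: 191.45 − 6.48q = 105 + 7q → q* = 6.4132, p* = 149.8924.
With the tax, the buyer price exceeds the seller price by 36.4: (191.45 − 6.48q) − (105 + 7q) = 36.4 → q' = 3.7129.
Δq = 6.4132 − 3.7129 = 2.7003; the wedge equals the tax, 36.4.
Deadweight loss = ½ × 2.7003 × 36.4 = 49.15.

49.15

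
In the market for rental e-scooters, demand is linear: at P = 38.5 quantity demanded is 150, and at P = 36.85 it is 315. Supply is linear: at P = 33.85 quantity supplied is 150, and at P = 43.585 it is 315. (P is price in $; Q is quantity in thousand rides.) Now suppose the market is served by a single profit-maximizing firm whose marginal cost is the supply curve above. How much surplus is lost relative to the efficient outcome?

$26.12 thousand

Demand slope = (36.85 − 38.5)/(315 − 150) = −0.01, so P = 40 − 0.01Q.
Supply slope = (43.585 − 33.85)/(315 − 150) = 0.059, so P = 25 + 0.059Q.
Competitive equilibrium: 40 − 0.01Q = 25 + 0.059Q → Q* = 217.3913, P* = 37.82609.
Marginal revenue: MR = 40 − 0.02Q. Set MR = MC: 40 − 0.02Q = 25 + 0.059Q → Q_m = 189.87342.
Price P_m = 40 − 0.01·189.87342 = 38.10127; MC(Q_m) = 25 + 0.059·189.87342 = 36.20253.
Competitive Q* = 217.3913, so ΔQ = 27.51788; wedge = 38.10127 − 36.20253 = 1.89874.
Welfare loss = ½ × 27.51788 × 1.89874 = $26.12 thousand.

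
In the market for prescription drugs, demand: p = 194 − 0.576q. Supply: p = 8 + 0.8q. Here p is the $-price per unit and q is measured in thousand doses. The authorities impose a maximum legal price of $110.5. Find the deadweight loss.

$34.19 thousand

Competitive equilibrium: 194 − 0.576q = 8 + 0.8q → q* = 135.1744, p* = 116.1395.
At the ceiling p = 110.5, quantity supplied = (110.5 − 8)/0.8 = 128.125.
Willingness to pay at q' = 128.125: 194 − 0.576·128.125 = 120.2.
Δq = 135.1744 − 128.125 = 7.0494; wedge = 120.2 − 110.5 = 9.7.
DWL = ½ × 7.0494 × 9.7 = $34.19 thousand.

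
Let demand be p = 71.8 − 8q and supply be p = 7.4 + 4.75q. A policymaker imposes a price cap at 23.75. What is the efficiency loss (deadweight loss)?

Competitive equilibrium: 71.8 − 8q = 7.4 + 4.75q → q* = 5.051, p* = 31.3922.
At the ceiling p = 23.75, quantity supplied = (23.75 − 7.4)/4.75 = 3.4421.
Willingness to pay at q' = 3.4421: 71.8 − 8·3.4421 = 44.2632.
Δq = 5.051 − 3.4421 = 1.6089; wedge = 44.2632 − 23.75 = 20.5132.
DWL = ½ × 1.6089 × 20.5132 = 16.50.

16.50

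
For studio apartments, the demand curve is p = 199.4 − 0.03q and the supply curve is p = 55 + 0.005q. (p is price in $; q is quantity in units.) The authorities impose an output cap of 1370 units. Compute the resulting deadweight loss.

Competitive equilibrium: 199.4 − 0.03q = 55 + 0.005q → q* = 4125.7143, p* = 75.6286.
At q = 1370: demand price = 199.4 − 0.03·1370 = 158.3; supply price = 55 + 0.005·1370 = 61.85.
Δq = 4125.7143 − 1370 = 2755.7143; wedge = 158.3 − 61.85 = 96.45.
The triangle = ½ × 2755.7143 × 96.45 = $132894.32.

$132894.32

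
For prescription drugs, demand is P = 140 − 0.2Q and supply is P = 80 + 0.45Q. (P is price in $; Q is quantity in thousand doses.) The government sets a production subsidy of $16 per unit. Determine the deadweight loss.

$196.92 thousand

Competitive equilibrium: 140 − 0.2Q = 80 + 0.45Q → Q* = 92.3077, P* = 121.5385.
The subsidy lowers effective supply by 16: P = 64 + 0.45Q.
New quantity: 140 − 0.2Q = 64 + 0.45Q → Q' = 116.9231.
Overproduction ΔQ = 116.9231 − 92.3077 = 24.6154; wedge = subsidy = 16.
Deadweight loss = ½ × 24.6154 × 16 = $196.92 thousand.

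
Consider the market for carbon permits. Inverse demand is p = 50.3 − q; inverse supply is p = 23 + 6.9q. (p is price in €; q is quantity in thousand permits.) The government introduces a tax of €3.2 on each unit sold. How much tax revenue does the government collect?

Competitive equilibrium: 50.3 − q = 23 + 6.9q → q* = 3.4557, p* = 46.8443.
With the tax, the buyer price exceeds the seller price by 3.2: (50.3 − q) − (23 + 6.9q) = 3.2 → q' = 3.0506.
Tax revenue = 3.2 × 3.0506 = €9.76 thousand.

€9.76 thousand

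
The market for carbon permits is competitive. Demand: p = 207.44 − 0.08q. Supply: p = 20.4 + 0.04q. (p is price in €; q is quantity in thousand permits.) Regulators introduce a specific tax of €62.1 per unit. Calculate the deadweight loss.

€16068.375 thousand

Competitive equilibrium: 207.44 − 0.08q = 20.4 + 0.04q → q* = 1558.6667, p* = 82.7467.
With the tax, the buyer price exceeds the seller price by 62.1: (207.44 − 0.08q) − (20.4 + 0.04q) = 62.1 → q' = 1041.1667.
Δq = 1558.6667 − 1041.1667 = 517.5; the wedge equals the tax, 62.1.
Welfare loss = ½ × 517.5 × 62.1 = €16068.375 thousand.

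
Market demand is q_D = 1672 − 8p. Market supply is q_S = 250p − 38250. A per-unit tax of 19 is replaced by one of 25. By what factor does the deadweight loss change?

In inverse form: demand p = 209 − 0.125q, supply p = 153 + 0.004q.
Competitive equilibrium: 209 − 0.125q = 153 + 0.004q → q* = 434.1085, p* = 154.7364.
For a per-unit tax t: Δq = t/0.129, so DWL = ½·t·(t/0.129) = t²/0.258.
At t = 19: DWL = 1399.225. At t = 25: DWL = 2422.481.
Ratio = (25/19)² = 1.731.

1.731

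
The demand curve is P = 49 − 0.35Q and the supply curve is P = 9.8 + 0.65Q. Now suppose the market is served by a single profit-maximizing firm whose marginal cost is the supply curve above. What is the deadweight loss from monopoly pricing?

Competitive equilibrium: 49 − 0.35Q = 9.8 + 0.65Q → Q* = 39.2, P* = 35.28.
Marginal revenue: MR = 49 − 0.7Q. Set MR = MC: 49 − 0.7Q = 9.8 + 0.65Q → Q_m = 29.037.
Price P_m = 49 − 0.35·29.037 = 38.8371; MC(Q_m) = 9.8 + 0.65·29.037 = 28.6741.
Competitive Q* = 39.2, so ΔQ = 10.163; wedge = 38.8371 − 28.6741 = 10.163.
Deadweight loss = ½ × 10.163 × 10.163 = 51.64.

51.64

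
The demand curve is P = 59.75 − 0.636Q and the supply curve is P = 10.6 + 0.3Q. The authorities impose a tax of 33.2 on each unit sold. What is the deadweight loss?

Competitive equilibrium: 59.75 − 0.636Q = 10.6 + 0.3Q → Q* = 52.5107, P* = 26.3532.
With the tax, the buyer price exceeds the seller price by 33.2: (59.75 − 0.636Q) − (10.6 + 0.3Q) = 33.2 → Q' = 17.0406.
ΔQ = 52.5107 − 17.0406 = 35.4701; the wedge equals the tax, 33.2.
The triangle = ½ × 35.4701 × 33.2 = 588.80.

588.80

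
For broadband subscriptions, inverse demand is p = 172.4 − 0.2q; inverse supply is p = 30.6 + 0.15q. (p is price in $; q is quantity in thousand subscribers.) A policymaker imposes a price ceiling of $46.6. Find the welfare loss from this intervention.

$15590.41 thousand

Competitive equilibrium: 172.4 − 0.2q = 30.6 + 0.15q → q* = 405.1429, p* = 91.3714.
At the ceiling p = 46.6, quantity supplied = (46.6 − 30.6)/0.15 = 106.6667.
Willingness to pay at q' = 106.6667: 172.4 − 0.2·106.6667 = 151.0667.
Δq = 405.1429 − 106.6667 = 298.4762; wedge = 151.0667 − 46.6 = 104.4667.
The triangle = ½ × 298.4762 × 104.4667 = $15590.41 thousand.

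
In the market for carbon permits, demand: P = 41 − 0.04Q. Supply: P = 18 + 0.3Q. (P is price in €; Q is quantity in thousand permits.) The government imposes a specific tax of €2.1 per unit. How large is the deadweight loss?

Competitive equilibrium: 41 − 0.04Q = 18 + 0.3Q → Q* = 67.6471, P* = 38.2941.
With the tax, the buyer price exceeds the seller price by 2.1: (41 − 0.04Q) − (18 + 0.3Q) = 2.1 → Q' = 61.4706.
ΔQ = 67.6471 − 61.4706 = 6.1765; the wedge equals the tax, 2.1.
Welfare loss = ½ × 6.1765 × 2.1 = €6.49 thousand.

€6.49 thousand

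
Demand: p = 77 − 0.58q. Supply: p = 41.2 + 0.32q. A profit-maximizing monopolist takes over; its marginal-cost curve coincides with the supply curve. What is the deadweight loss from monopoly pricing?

Competitive equilibrium: 77 − 0.58q = 41.2 + 0.32q → q* = 39.7778, p* = 53.9289.
Marginal revenue: MR = 77 − 1.16q. Set MR = MC: 77 − 1.16q = 41.2 + 0.32q → q_m = 24.1892.
Price p_m = 77 − 0.58·24.1892 = 62.9703; MC(q_m) = 41.2 + 0.32·24.1892 = 48.9405.
Competitive q* = 39.7778, so Δq = 15.5886; wedge = 62.9703 − 48.9405 = 14.0298.
The triangle = ½ × 15.5886 × 14.0298 = 109.35.

109.35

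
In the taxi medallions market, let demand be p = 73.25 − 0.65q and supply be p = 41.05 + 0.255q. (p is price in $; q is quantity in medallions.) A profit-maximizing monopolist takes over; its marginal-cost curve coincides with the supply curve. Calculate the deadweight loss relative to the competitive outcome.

$100.09

Competitive equilibrium: 73.25 − 0.65q = 41.05 + 0.255q → q* = 35.5801, p* = 50.1229.
Marginal revenue: MR = 73.25 − 1.3q. Set MR = MC: 73.25 − 1.3q = 41.05 + 0.255q → q_m = 20.7074.
Price p_m = 73.25 − 0.65·20.7074 = 59.7902; MC(q_m) = 41.05 + 0.255·20.7074 = 46.3304.
Competitive q* = 35.5801, so Δq = 14.8727; wedge = 59.7902 − 46.3304 = 13.4598.
Welfare loss = ½ × 14.8727 × 13.4598 = $100.09.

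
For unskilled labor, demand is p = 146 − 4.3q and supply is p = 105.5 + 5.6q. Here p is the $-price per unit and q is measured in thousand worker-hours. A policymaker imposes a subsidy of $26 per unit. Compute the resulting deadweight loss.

$34.14 thousand

Competitive equilibrium: 146 − 4.3q = 105.5 + 5.6q → q* = 4.0909, p* = 128.4091.
The subsidy lowers effective supply by 26: p = 79.5 + 5.6q.
New quantity: 146 − 4.3q = 79.5 + 5.6q → q' = 6.7172.
Overproduction Δq = 6.7172 − 4.0909 = 2.6263; wedge = subsidy = 26.
Deadweight loss = ½ × 2.6263 × 26 = $34.14 thousand.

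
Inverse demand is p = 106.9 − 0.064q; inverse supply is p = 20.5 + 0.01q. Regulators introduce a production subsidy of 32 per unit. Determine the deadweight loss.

Competitive equilibrium: 106.9 − 0.064q = 20.5 + 0.01q → q* = 1167.5676, p* = 32.1757.
The subsidy lowers effective supply by 32: p = 0.01q − 11.5.
New quantity: 106.9 − 0.064q = 0.01q − 11.5 → q' = 1600.
Overproduction Δq = 1600 − 1167.5676 = 432.4324; wedge = subsidy = 32.
Welfare loss = ½ × 432.4324 × 32 = 6918.92.

6918.92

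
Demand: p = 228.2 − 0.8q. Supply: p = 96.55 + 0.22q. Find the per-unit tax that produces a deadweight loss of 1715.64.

59.16

Competitive equilibrium: 228.2 − 0.8q = 96.55 + 0.22q → q* = 129.0686, p* = 124.9451.
A tax t gives Δq = t/1.02 and wedge t, so DWL = t²/2.04.
t²/2.04 = 1715.64 → t² = 3499.9056 → t = 59.16.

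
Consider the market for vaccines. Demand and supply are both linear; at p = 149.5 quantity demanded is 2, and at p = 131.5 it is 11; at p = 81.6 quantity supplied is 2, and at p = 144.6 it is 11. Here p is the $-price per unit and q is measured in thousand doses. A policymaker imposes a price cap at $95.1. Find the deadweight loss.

$141.92 thousand

Demand slope = (131.5 − 149.5)/(11 − 2) = −2, so p = 153.5 − 2q.
Supply slope = (144.6 − 81.6)/(11 − 2) = 7, so p = 67.6 + 7q.
Competitive equilibrium: 153.5 − 2q = 67.6 + 7q → q* = 9.5444, p* = 134.4111.
At the ceiling p = 95.1, quantity supplied = (95.1 − 67.6)/7 = 3.9286.
Willingness to pay at q' = 3.9286: 153.5 − 2·3.9286 = 145.6428.
Δq = 9.5444 − 3.9286 = 5.6158; wedge = 145.6428 − 95.1 = 50.5428.
Welfare loss = ½ × 5.6158 × 50.5428 = $141.92 thousand.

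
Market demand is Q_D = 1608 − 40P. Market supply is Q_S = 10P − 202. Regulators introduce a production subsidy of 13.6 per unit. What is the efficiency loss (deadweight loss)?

739.84

In inverse form: demand P = 40.2 − 0.025Q, supply P = 20.2 + 0.1Q.
Competitive equilibrium: 40.2 − 0.025Q = 20.2 + 0.1Q → Q* = 160, P* = 36.2.
The subsidy lowers effective supply by 13.6: P = 6.6 + 0.1Q.
New quantity: 40.2 − 0.025Q = 6.6 + 0.1Q → Q' = 268.8.
Overproduction ΔQ = 268.8 − 160 = 108.8; wedge = subsidy = 13.6.
Deadweight loss = ½ × 108.8 × 13.6 = 739.84.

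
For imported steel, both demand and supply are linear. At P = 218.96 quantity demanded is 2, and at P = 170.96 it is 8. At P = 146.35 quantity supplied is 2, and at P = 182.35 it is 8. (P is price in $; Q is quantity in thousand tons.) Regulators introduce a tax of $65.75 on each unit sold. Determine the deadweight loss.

Demand slope = (170.96 − 218.96)/(8 − 2) = −8, so P = 234.96 − 8Q.
Supply slope = (182.35 − 146.35)/(8 − 2) = 6, so P = 134.35 + 6Q.
Competitive equilibrium: 234.96 − 8Q = 134.35 + 6Q → Q* = 7.18643, P* = 177.46857.
With the tax, the buyer price exceeds the seller price by 65.75: (234.96 − 8Q) − (134.35 + 6Q) = 65.75 → Q' = 2.49.
ΔQ = 7.18643 − 2.49 = 4.69643; the wedge equals the tax, 65.75.
Welfare loss = ½ × 4.69643 × 65.75 = $154.40 thousand.

$154.40 thousand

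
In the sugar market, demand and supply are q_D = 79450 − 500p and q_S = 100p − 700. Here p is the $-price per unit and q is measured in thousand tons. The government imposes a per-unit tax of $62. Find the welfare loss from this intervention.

$160166.67 thousand

In inverse form: demand p = 158.9 − 0.002q, supply p = 7 + 0.01q.
Competitive equilibrium: 158.9 − 0.002q = 7 + 0.01q → q* = 12658.33333, p* = 133.58333.
With the tax, the buyer price exceeds the seller price by 62: (158.9 − 0.002q) − (7 + 0.01q) = 62 → q' = 7491.66667.
Δq = 12658.33333 − 7491.66667 = 5166.66666; the wedge equals the tax, 62.
DWL = ½ × 5166.66666 × 62 = $160166.67 thousand.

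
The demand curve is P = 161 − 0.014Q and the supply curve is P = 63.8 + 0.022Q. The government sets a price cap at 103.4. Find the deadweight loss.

14580

Competitive equilibrium: 161 − 0.014Q = 63.8 + 0.022Q → Q* = 2700, P* = 123.2.
At the ceiling P = 103.4, quantity supplied = (103.4 − 63.8)/0.022 = 1800.
Willingness to pay at Q' = 1800: 161 − 0.014·1800 = 135.8.
ΔQ = 2700 − 1800 = 900; wedge = 135.8 − 103.4 = 32.4.
Welfare loss = ½ × 900 × 32.4 = 14580.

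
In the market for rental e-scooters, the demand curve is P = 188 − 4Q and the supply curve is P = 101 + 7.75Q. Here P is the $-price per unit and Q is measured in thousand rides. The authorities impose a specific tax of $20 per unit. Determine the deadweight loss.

$17.02 thousand

Competitive equilibrium: 188 − 4Q = 101 + 7.75Q → Q* = 7.4043, P* = 158.383.
With the tax, the buyer price exceeds the seller price by 20: (188 − 4Q) − (101 + 7.75Q) = 20 → Q' = 5.7021.
ΔQ = 7.4043 − 5.7021 = 1.7022; the wedge equals the tax, 20.
DWL = ½ × 1.7022 × 20 = $17.02 thousand.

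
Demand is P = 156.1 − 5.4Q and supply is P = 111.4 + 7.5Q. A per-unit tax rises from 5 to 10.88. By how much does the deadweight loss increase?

Competitive equilibrium: 156.1 − 5.4Q = 111.4 + 7.5Q → Q* = 3.4651, P* = 137.3884.
For a per-unit tax t: ΔQ = t/12.9, so DWL = ½·t·(t/12.9) = t²/25.8.
At t = 5: DWL = 0.969. At t = 10.88: DWL = 4.588.
Increase = 4.588 − 0.969 = 3.62.

3.62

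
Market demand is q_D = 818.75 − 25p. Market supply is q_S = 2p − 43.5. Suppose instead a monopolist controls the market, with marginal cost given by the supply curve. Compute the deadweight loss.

0.53

In inverse form: demand p = 32.75 − 0.04q, supply p = 21.75 + 0.5q.
Competitive equilibrium: 32.75 − 0.04q = 21.75 + 0.5q → q* = 20.3704, p* = 31.9352.
Marginal revenue: MR = 32.75 − 0.08q. Set MR = MC: 32.75 − 0.08q = 21.75 + 0.5q → q_m = 18.9655.
Price p_m = 32.75 − 0.04·18.9655 = 31.9914; MC(q_m) = 21.75 + 0.5·18.9655 = 31.2328.
Competitive q* = 20.3704, so Δq = 1.4049; wedge = 31.9914 − 31.2328 = 0.7586.
Welfare loss = ½ × 1.4049 × 0.7586 = 0.53.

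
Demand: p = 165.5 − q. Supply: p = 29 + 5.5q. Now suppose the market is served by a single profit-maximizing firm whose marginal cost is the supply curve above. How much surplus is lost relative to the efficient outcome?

25.48

Competitive equilibrium: 165.5 − q = 29 + 5.5q → q* = 21, p* = 144.5.
Marginal revenue: MR = 165.5 − 2q. Set MR = MC: 165.5 − 2q = 29 + 5.5q → q_m = 18.2.
Price p_m = 165.5 − 1·18.2 = 147.3; MC(q_m) = 29 + 5.5·18.2 = 129.1.
Competitive q* = 21, so Δq = 2.8; wedge = 147.3 − 129.1 = 18.2.
Deadweight loss = ½ × 2.8 × 18.2 = 25.48.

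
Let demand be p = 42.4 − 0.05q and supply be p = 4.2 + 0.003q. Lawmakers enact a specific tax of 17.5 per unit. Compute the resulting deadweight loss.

Competitive equilibrium: 42.4 − 0.05q = 4.2 + 0.003q → q* = 720.7547, p* = 6.3623.
With the tax, the buyer price exceeds the seller price by 17.5: (42.4 − 0.05q) − (4.2 + 0.003q) = 17.5 → q' = 390.566.
Δq = 720.7547 − 390.566 = 330.1887; the wedge equals the tax, 17.5.
DWL = ½ × 330.1887 × 17.5 = 2889.15.

2889.15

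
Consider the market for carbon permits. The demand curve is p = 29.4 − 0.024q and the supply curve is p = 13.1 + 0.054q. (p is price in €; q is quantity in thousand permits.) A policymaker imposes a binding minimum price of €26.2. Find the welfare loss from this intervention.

€223.14 thousand

Competitive equilibrium: 29.4 − 0.024q = 13.1 + 0.054q → q* = 208.9744, p* = 24.3846.
At the floor p = 26.2, quantity demanded = (29.4 − 26.2)/0.024 = 133.3333.
Sellers' marginal cost at q' = 133.3333: 13.1 + 0.054·133.3333 = 20.3.
Δq = 208.9744 − 133.3333 = 75.6411; wedge = 26.2 − 20.3 = 5.9.
The triangle = ½ × 75.6411 × 5.9 = €223.14 thousand.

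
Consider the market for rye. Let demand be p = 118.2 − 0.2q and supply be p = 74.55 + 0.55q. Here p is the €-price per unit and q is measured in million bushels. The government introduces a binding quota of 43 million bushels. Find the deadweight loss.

€86.64 million

Competitive equilibrium: 118.2 − 0.2q = 74.55 + 0.55q → q* = 58.2, p* = 106.56.
At q = 43: demand price = 118.2 − 0.2·43 = 109.6; supply price = 74.55 + 0.55·43 = 98.2.
Δq = 58.2 − 43 = 15.2; wedge = 109.6 − 98.2 = 11.4.
The triangle = ½ × 15.2 × 11.4 = €86.64 million.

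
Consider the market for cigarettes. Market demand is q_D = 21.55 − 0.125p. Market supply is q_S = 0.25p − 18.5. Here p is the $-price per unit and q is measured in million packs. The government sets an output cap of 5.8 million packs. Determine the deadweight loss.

In inverse form: demand p = 172.4 − 8q, supply p = 74 + 4q.
Competitive equilibrium: 172.4 − 8q = 74 + 4q → q* = 8.2, p* = 106.8.
At q = 5.8: demand price = 172.4 − 8·5.8 = 126; supply price = 74 + 4·5.8 = 97.2.
Δq = 8.2 − 5.8 = 2.4; wedge = 126 − 97.2 = 28.8.
The triangle = ½ × 2.4 × 28.8 = $34.56 million.

$34.56 million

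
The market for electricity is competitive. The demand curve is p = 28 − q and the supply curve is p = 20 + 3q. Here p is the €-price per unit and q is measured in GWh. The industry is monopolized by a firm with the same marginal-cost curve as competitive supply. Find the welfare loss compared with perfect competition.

€0.32

Competitive equilibrium: 28 − q = 20 + 3q → q* = 2, p* = 26.
Marginal revenue: MR = 28 − 2q. Set MR = MC: 28 − 2q = 20 + 3q → q_m = 1.6.
Price p_m = 28 − 1·1.6 = 26.4; MC(q_m) = 20 + 3·1.6 = 24.8.
Competitive q* = 2, so Δq = 0.4; wedge = 26.4 − 24.8 = 1.6.
Welfare loss = ½ × 0.4 × 1.6 = €0.32.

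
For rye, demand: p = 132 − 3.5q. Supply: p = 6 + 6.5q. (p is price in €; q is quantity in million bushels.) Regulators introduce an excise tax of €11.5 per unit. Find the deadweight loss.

Competitive equilibrium: 132 − 3.5q = 6 + 6.5q → q* = 12.6, p* = 87.9.
With the tax, the buyer price exceeds the seller price by 11.5: (132 − 3.5q) − (6 + 6.5q) = 11.5 → q' = 11.45.
Δq = 12.6 − 11.45 = 1.15; the wedge equals the tax, 11.5.
Deadweight loss = ½ × 1.15 × 11.5 = €6.61 million.

€6.61 million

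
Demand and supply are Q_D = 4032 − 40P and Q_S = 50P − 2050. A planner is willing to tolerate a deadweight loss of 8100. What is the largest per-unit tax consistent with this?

In inverse form: demand P = 100.8 − 0.025Q, supply P = 41 + 0.02Q.
Competitive equilibrium: 100.8 − 0.025Q = 41 + 0.02Q → Q* = 1328.8889, P* = 67.5778.
A tax t gives ΔQ = t/0.045 and wedge t, so DWL = t²/0.09.
t²/0.09 = 8100 → t² = 729 → t = 27.

27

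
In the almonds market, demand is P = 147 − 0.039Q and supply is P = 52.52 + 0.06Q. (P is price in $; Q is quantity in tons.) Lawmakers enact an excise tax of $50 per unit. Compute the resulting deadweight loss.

Competitive equilibrium: 147 − 0.039Q = 52.52 + 0.06Q → Q* = 954.3434, P* = 109.7806.
With the tax, the buyer price exceeds the seller price by 50: (147 − 0.039Q) − (52.52 + 0.06Q) = 50 → Q' = 449.2929.
ΔQ = 954.3434 − 449.2929 = 505.0505; the wedge equals the tax, 50.
DWL = ½ × 505.0505 × 50 = $12626.26.

$12626.26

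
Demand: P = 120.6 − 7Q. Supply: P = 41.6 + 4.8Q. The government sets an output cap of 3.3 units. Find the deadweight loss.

68

Competitive equilibrium: 120.6 − 7Q = 41.6 + 4.8Q → Q* = 6.6949, P* = 73.7356.
At Q = 3.3: demand price = 120.6 − 7·3.3 = 97.5; supply price = 41.6 + 4.8·3.3 = 57.44.
ΔQ = 6.6949 − 3.3 = 3.3949; wedge = 97.5 − 57.44 = 40.06.
Welfare loss = ½ × 3.3949 × 40.06 = 68.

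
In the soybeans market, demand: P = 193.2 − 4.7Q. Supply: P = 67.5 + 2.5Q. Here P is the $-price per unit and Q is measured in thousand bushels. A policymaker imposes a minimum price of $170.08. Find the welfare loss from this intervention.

Competitive equilibrium: 193.2 − 4.7Q = 67.5 + 2.5Q → Q* = 17.4583, P* = 111.1458.
At the floor P = 170.08, quantity demanded = (193.2 − 170.08)/4.7 = 4.9191.
Sellers' marginal cost at Q' = 4.9191: 67.5 + 2.5·4.9191 = 79.7978.
ΔQ = 17.4583 − 4.9191 = 12.5392; wedge = 170.08 − 79.7978 = 90.2822.
Deadweight loss = ½ × 12.5392 × 90.2822 = $566.03 thousand.

$566.03 thousand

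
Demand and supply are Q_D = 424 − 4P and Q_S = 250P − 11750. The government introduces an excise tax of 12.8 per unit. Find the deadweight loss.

322.52

In inverse form: demand P = 106 − 0.25Q, supply P = 47 + 0.004Q.
Competitive equilibrium: 106 − 0.25Q = 47 + 0.004Q → Q* = 232.2835, P* = 47.9291.
With the tax, the buyer price exceeds the seller price by 12.8: (106 − 0.25Q) − (47 + 0.004Q) = 12.8 → Q' = 181.8898.
ΔQ = 232.2835 − 181.8898 = 50.3937; the wedge equals the tax, 12.8.
Welfare loss = ½ × 50.3937 × 12.8 = 322.52.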